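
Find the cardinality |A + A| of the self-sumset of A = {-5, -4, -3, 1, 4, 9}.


A + A = {a + a' : a, a' ∈ A}; |A| = 6.
General bounds: 2|A| - 1 ≤ |A + A| ≤ |A|(|A|+1)/2, i.e. 11 ≤ |A + A| ≤ 21.
Lower bound 2|A|-1 is attained iff A is an arithmetic progression.
Enumerate sums a + a' for a ≤ a' (symmetric, so this suffices):
a = -5: -5+-5=-10, -5+-4=-9, -5+-3=-8, -5+1=-4, -5+4=-1, -5+9=4
a = -4: -4+-4=-8, -4+-3=-7, -4+1=-3, -4+4=0, -4+9=5
a = -3: -3+-3=-6, -3+1=-2, -3+4=1, -3+9=6
a = 1: 1+1=2, 1+4=5, 1+9=10
a = 4: 4+4=8, 4+9=13
a = 9: 9+9=18
Distinct sums: {-10, -9, -8, -7, -6, -4, -3, -2, -1, 0, 1, 2, 4, 5, 6, 8, 10, 13, 18}
|A + A| = 19

|A + A| = 19


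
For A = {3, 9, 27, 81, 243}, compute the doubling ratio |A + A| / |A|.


|A| = 5.
Compute A + A by enumerating all 25 pairs.
A + A = {6, 12, 18, 30, 36, 54, 84, 90, 108, 162, 246, 252, 270, 324, 486}, so |A + A| = 15.
K = |A + A| / |A| = 15/5 = 3/1 ≈ 3.0000.
Reference: AP of size 5 gives K = 9/5 ≈ 1.8000; a fully generic set of size 5 gives K ≈ 3.0000.

|A| = 5, |A + A| = 15, K = 15/5 = 3/1.


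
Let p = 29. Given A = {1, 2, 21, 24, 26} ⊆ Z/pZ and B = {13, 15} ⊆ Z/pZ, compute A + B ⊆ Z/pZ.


Work in Z/29Z: reduce every sum a + b modulo 29.
Enumerate all 10 pairs:
a = 1: 1+13=14, 1+15=16
a = 2: 2+13=15, 2+15=17
a = 21: 21+13=5, 21+15=7
a = 24: 24+13=8, 24+15=10
a = 26: 26+13=10, 26+15=12
Distinct residues collected: {5, 7, 8, 10, 12, 14, 15, 16, 17}
|A + B| = 9 (out of 29 total residues).

A + B = {5, 7, 8, 10, 12, 14, 15, 16, 17}


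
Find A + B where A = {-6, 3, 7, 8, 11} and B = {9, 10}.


A + B = {a + b : a ∈ A, b ∈ B}.
Enumerate all |A|·|B| = 5·2 = 10 pairs (a, b) and collect distinct sums.
a = -6: -6+9=3, -6+10=4
a = 3: 3+9=12, 3+10=13
a = 7: 7+9=16, 7+10=17
a = 8: 8+9=17, 8+10=18
a = 11: 11+9=20, 11+10=21
Collecting distinct sums: A + B = {3, 4, 12, 13, 16, 17, 18, 20, 21}
|A + B| = 9

A + B = {3, 4, 12, 13, 16, 17, 18, 20, 21}


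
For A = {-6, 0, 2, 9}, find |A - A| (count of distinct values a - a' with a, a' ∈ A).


A - A = {a - a' : a, a' ∈ A}; |A| = 4.
Bounds: 2|A|-1 ≤ |A - A| ≤ |A|² - |A| + 1, i.e. 7 ≤ |A - A| ≤ 13.
Note: 0 ∈ A - A always (from a - a). The set is symmetric: if d ∈ A - A then -d ∈ A - A.
Enumerate nonzero differences d = a - a' with a > a' (then include -d):
Positive differences: {2, 6, 7, 8, 9, 15}
Full difference set: {0} ∪ (positive diffs) ∪ (negative diffs).
|A - A| = 1 + 2·6 = 13 (matches direct enumeration: 13).

|A - A| = 13


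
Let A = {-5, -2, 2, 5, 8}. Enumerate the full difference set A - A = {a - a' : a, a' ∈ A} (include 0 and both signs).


A - A = {a - a' : a, a' ∈ A}.
Compute a - a' for each ordered pair (a, a'):
a = -5: -5--5=0, -5--2=-3, -5-2=-7, -5-5=-10, -5-8=-13
a = -2: -2--5=3, -2--2=0, -2-2=-4, -2-5=-7, -2-8=-10
a = 2: 2--5=7, 2--2=4, 2-2=0, 2-5=-3, 2-8=-6
a = 5: 5--5=10, 5--2=7, 5-2=3, 5-5=0, 5-8=-3
a = 8: 8--5=13, 8--2=10, 8-2=6, 8-5=3, 8-8=0
Collecting distinct values (and noting 0 appears from a-a):
A - A = {-13, -10, -7, -6, -4, -3, 0, 3, 4, 6, 7, 10, 13}
|A - A| = 13

A - A = {-13, -10, -7, -6, -4, -3, 0, 3, 4, 6, 7, 10, 13}


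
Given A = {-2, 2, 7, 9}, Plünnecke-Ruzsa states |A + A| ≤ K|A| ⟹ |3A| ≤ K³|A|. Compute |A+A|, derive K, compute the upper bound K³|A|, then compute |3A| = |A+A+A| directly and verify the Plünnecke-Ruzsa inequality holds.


|A| = 4.
Step 1: Compute A + A by enumerating all 16 pairs.
A + A = {-4, 0, 4, 5, 7, 9, 11, 14, 16, 18}, so |A + A| = 10.
Step 2: Doubling constant K = |A + A|/|A| = 10/4 = 10/4 ≈ 2.5000.
Step 3: Plünnecke-Ruzsa gives |3A| ≤ K³·|A| = (2.5000)³ · 4 ≈ 62.5000.
Step 4: Compute 3A = A + A + A directly by enumerating all triples (a,b,c) ∈ A³; |3A| = 19.
Step 5: Check 19 ≤ 62.5000? Yes ✓.

K = 10/4, Plünnecke-Ruzsa bound K³|A| ≈ 62.5000, |3A| = 19, inequality holds.


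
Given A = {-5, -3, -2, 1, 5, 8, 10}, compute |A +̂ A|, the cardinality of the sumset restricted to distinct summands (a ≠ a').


Restricted sumset: A +̂ A = {a + a' : a ∈ A, a' ∈ A, a ≠ a'}.
Equivalently, take A + A and drop any sum 2a that is achievable ONLY as a + a for a ∈ A (i.e. sums representable only with equal summands).
Enumerate pairs (a, a') with a < a' (symmetric, so each unordered pair gives one sum; this covers all a ≠ a'):
  -5 + -3 = -8
  -5 + -2 = -7
  -5 + 1 = -4
  -5 + 5 = 0
  -5 + 8 = 3
  -5 + 10 = 5
  -3 + -2 = -5
  -3 + 1 = -2
  -3 + 5 = 2
  -3 + 8 = 5
  -3 + 10 = 7
  -2 + 1 = -1
  -2 + 5 = 3
  -2 + 8 = 6
  -2 + 10 = 8
  1 + 5 = 6
  1 + 8 = 9
  1 + 10 = 11
  5 + 8 = 13
  5 + 10 = 15
  8 + 10 = 18
Collected distinct sums: {-8, -7, -5, -4, -2, -1, 0, 2, 3, 5, 6, 7, 8, 9, 11, 13, 15, 18}
|A +̂ A| = 18
(Reference bound: |A +̂ A| ≥ 2|A| - 3 for |A| ≥ 2, with |A| = 7 giving ≥ 11.)

|A +̂ A| = 18


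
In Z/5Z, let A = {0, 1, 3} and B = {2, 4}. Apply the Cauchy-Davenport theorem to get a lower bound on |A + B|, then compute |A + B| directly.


Cauchy-Davenport: |A + B| ≥ min(p, |A| + |B| - 1) for A, B nonempty in Z/pZ.
|A| = 3, |B| = 2, p = 5.
CD lower bound = min(5, 3 + 2 - 1) = min(5, 4) = 4.
Compute A + B mod 5 directly:
a = 0: 0+2=2, 0+4=4
a = 1: 1+2=3, 1+4=0
a = 3: 3+2=0, 3+4=2
A + B = {0, 2, 3, 4}, so |A + B| = 4.
Verify: 4 ≥ 4? Yes ✓.

CD lower bound = 4, actual |A + B| = 4.


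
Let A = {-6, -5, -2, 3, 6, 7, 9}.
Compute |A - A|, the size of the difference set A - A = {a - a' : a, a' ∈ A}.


A - A = {a - a' : a, a' ∈ A}; |A| = 7.
Bounds: 2|A|-1 ≤ |A - A| ≤ |A|² - |A| + 1, i.e. 13 ≤ |A - A| ≤ 43.
Note: 0 ∈ A - A always (from a - a). The set is symmetric: if d ∈ A - A then -d ∈ A - A.
Enumerate nonzero differences d = a - a' with a > a' (then include -d):
Positive differences: {1, 2, 3, 4, 5, 6, 8, 9, 11, 12, 13, 14, 15}
Full difference set: {0} ∪ (positive diffs) ∪ (negative diffs).
|A - A| = 1 + 2·13 = 27 (matches direct enumeration: 27).

|A - A| = 27


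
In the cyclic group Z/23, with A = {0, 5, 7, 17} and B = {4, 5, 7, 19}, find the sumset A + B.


Work in Z/23Z: reduce every sum a + b modulo 23.
Enumerate all 16 pairs:
a = 0: 0+4=4, 0+5=5, 0+7=7, 0+19=19
a = 5: 5+4=9, 5+5=10, 5+7=12, 5+19=1
a = 7: 7+4=11, 7+5=12, 7+7=14, 7+19=3
a = 17: 17+4=21, 17+5=22, 17+7=1, 17+19=13
Distinct residues collected: {1, 3, 4, 5, 7, 9, 10, 11, 12, 13, 14, 19, 21, 22}
|A + B| = 14 (out of 23 total residues).

A + B = {1, 3, 4, 5, 7, 9, 10, 11, 12, 13, 14, 19, 21, 22}


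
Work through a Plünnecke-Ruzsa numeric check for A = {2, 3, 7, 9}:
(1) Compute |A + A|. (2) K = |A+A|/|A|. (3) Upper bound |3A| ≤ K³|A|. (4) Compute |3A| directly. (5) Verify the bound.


|A| = 4.
Step 1: Compute A + A by enumerating all 16 pairs.
A + A = {4, 5, 6, 9, 10, 11, 12, 14, 16, 18}, so |A + A| = 10.
Step 2: Doubling constant K = |A + A|/|A| = 10/4 = 10/4 ≈ 2.5000.
Step 3: Plünnecke-Ruzsa gives |3A| ≤ K³·|A| = (2.5000)³ · 4 ≈ 62.5000.
Step 4: Compute 3A = A + A + A directly by enumerating all triples (a,b,c) ∈ A³; |3A| = 18.
Step 5: Check 18 ≤ 62.5000? Yes ✓.

K = 10/4, Plünnecke-Ruzsa bound K³|A| ≈ 62.5000, |3A| = 18, inequality holds.


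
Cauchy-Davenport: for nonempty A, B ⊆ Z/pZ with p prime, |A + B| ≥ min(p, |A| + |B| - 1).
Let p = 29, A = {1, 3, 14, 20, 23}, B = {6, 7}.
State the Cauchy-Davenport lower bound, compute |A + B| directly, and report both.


Cauchy-Davenport: |A + B| ≥ min(p, |A| + |B| - 1) for A, B nonempty in Z/pZ.
|A| = 5, |B| = 2, p = 29.
CD lower bound = min(29, 5 + 2 - 1) = min(29, 6) = 6.
Compute A + B mod 29 directly:
a = 1: 1+6=7, 1+7=8
a = 3: 3+6=9, 3+7=10
a = 14: 14+6=20, 14+7=21
a = 20: 20+6=26, 20+7=27
a = 23: 23+6=0, 23+7=1
A + B = {0, 1, 7, 8, 9, 10, 20, 21, 26, 27}, so |A + B| = 10.
Verify: 10 ≥ 6? Yes ✓.

CD lower bound = 6, actual |A + B| = 10.


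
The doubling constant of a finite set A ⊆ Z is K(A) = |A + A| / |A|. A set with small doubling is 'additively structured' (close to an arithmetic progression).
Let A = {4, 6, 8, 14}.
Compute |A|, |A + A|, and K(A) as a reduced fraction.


|A| = 4.
Compute A + A by enumerating all 16 pairs.
A + A = {8, 10, 12, 14, 16, 18, 20, 22, 28}, so |A + A| = 9.
K = |A + A| / |A| = 9/4 (already in lowest terms) ≈ 2.2500.
Reference: AP of size 4 gives K = 7/4 ≈ 1.7500; a fully generic set of size 4 gives K ≈ 2.5000.

|A| = 4, |A + A| = 9, K = 9/4.


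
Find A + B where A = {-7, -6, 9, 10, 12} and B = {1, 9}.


A + B = {a + b : a ∈ A, b ∈ B}.
Enumerate all |A|·|B| = 5·2 = 10 pairs (a, b) and collect distinct sums.
a = -7: -7+1=-6, -7+9=2
a = -6: -6+1=-5, -6+9=3
a = 9: 9+1=10, 9+9=18
a = 10: 10+1=11, 10+9=19
a = 12: 12+1=13, 12+9=21
Collecting distinct sums: A + B = {-6, -5, 2, 3, 10, 11, 13, 18, 19, 21}
|A + B| = 10

A + B = {-6, -5, 2, 3, 10, 11, 13, 18, 19, 21}


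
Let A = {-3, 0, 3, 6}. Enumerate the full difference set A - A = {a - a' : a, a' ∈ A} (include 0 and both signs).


A - A = {a - a' : a, a' ∈ A}.
Compute a - a' for each ordered pair (a, a'):
a = -3: -3--3=0, -3-0=-3, -3-3=-6, -3-6=-9
a = 0: 0--3=3, 0-0=0, 0-3=-3, 0-6=-6
a = 3: 3--3=6, 3-0=3, 3-3=0, 3-6=-3
a = 6: 6--3=9, 6-0=6, 6-3=3, 6-6=0
Collecting distinct values (and noting 0 appears from a-a):
A - A = {-9, -6, -3, 0, 3, 6, 9}
|A - A| = 7

A - A = {-9, -6, -3, 0, 3, 6, 9}


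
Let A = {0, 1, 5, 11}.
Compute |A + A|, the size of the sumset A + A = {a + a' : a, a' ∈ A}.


A + A = {a + a' : a, a' ∈ A}; |A| = 4.
General bounds: 2|A| - 1 ≤ |A + A| ≤ |A|(|A|+1)/2, i.e. 7 ≤ |A + A| ≤ 10.
Lower bound 2|A|-1 is attained iff A is an arithmetic progression.
Enumerate sums a + a' for a ≤ a' (symmetric, so this suffices):
a = 0: 0+0=0, 0+1=1, 0+5=5, 0+11=11
a = 1: 1+1=2, 1+5=6, 1+11=12
a = 5: 5+5=10, 5+11=16
a = 11: 11+11=22
Distinct sums: {0, 1, 2, 5, 6, 10, 11, 12, 16, 22}
|A + A| = 10

|A + A| = 10


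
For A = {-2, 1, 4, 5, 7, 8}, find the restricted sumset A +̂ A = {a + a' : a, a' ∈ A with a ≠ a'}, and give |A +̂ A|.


Restricted sumset: A +̂ A = {a + a' : a ∈ A, a' ∈ A, a ≠ a'}.
Equivalently, take A + A and drop any sum 2a that is achievable ONLY as a + a for a ∈ A (i.e. sums representable only with equal summands).
Enumerate pairs (a, a') with a < a' (symmetric, so each unordered pair gives one sum; this covers all a ≠ a'):
  -2 + 1 = -1
  -2 + 4 = 2
  -2 + 5 = 3
  -2 + 7 = 5
  -2 + 8 = 6
  1 + 4 = 5
  1 + 5 = 6
  1 + 7 = 8
  1 + 8 = 9
  4 + 5 = 9
  4 + 7 = 11
  4 + 8 = 12
  5 + 7 = 12
  5 + 8 = 13
  7 + 8 = 15
Collected distinct sums: {-1, 2, 3, 5, 6, 8, 9, 11, 12, 13, 15}
|A +̂ A| = 11
(Reference bound: |A +̂ A| ≥ 2|A| - 3 for |A| ≥ 2, with |A| = 6 giving ≥ 9.)

|A +̂ A| = 11


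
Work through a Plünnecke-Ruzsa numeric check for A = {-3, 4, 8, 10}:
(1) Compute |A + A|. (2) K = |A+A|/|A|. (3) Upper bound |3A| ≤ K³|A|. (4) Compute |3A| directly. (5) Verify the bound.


|A| = 4.
Step 1: Compute A + A by enumerating all 16 pairs.
A + A = {-6, 1, 5, 7, 8, 12, 14, 16, 18, 20}, so |A + A| = 10.
Step 2: Doubling constant K = |A + A|/|A| = 10/4 = 10/4 ≈ 2.5000.
Step 3: Plünnecke-Ruzsa gives |3A| ≤ K³·|A| = (2.5000)³ · 4 ≈ 62.5000.
Step 4: Compute 3A = A + A + A directly by enumerating all triples (a,b,c) ∈ A³; |3A| = 19.
Step 5: Check 19 ≤ 62.5000? Yes ✓.

K = 10/4, Plünnecke-Ruzsa bound K³|A| ≈ 62.5000, |3A| = 19, inequality holds.


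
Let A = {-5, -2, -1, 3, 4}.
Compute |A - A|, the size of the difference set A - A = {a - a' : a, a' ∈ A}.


A - A = {a - a' : a, a' ∈ A}; |A| = 5.
Bounds: 2|A|-1 ≤ |A - A| ≤ |A|² - |A| + 1, i.e. 9 ≤ |A - A| ≤ 21.
Note: 0 ∈ A - A always (from a - a). The set is symmetric: if d ∈ A - A then -d ∈ A - A.
Enumerate nonzero differences d = a - a' with a > a' (then include -d):
Positive differences: {1, 3, 4, 5, 6, 8, 9}
Full difference set: {0} ∪ (positive diffs) ∪ (negative diffs).
|A - A| = 1 + 2·7 = 15 (matches direct enumeration: 15).

|A - A| = 15


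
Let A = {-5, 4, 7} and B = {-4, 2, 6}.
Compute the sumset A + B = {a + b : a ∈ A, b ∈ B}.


A + B = {a + b : a ∈ A, b ∈ B}.
Enumerate all |A|·|B| = 3·3 = 9 pairs (a, b) and collect distinct sums.
a = -5: -5+-4=-9, -5+2=-3, -5+6=1
a = 4: 4+-4=0, 4+2=6, 4+6=10
a = 7: 7+-4=3, 7+2=9, 7+6=13
Collecting distinct sums: A + B = {-9, -3, 0, 1, 3, 6, 9, 10, 13}
|A + B| = 9

A + B = {-9, -3, 0, 1, 3, 6, 9, 10, 13}


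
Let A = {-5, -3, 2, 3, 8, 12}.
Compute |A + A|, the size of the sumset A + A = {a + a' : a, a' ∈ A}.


A + A = {a + a' : a, a' ∈ A}; |A| = 6.
General bounds: 2|A| - 1 ≤ |A + A| ≤ |A|(|A|+1)/2, i.e. 11 ≤ |A + A| ≤ 21.
Lower bound 2|A|-1 is attained iff A is an arithmetic progression.
Enumerate sums a + a' for a ≤ a' (symmetric, so this suffices):
a = -5: -5+-5=-10, -5+-3=-8, -5+2=-3, -5+3=-2, -5+8=3, -5+12=7
a = -3: -3+-3=-6, -3+2=-1, -3+3=0, -3+8=5, -3+12=9
a = 2: 2+2=4, 2+3=5, 2+8=10, 2+12=14
a = 3: 3+3=6, 3+8=11, 3+12=15
a = 8: 8+8=16, 8+12=20
a = 12: 12+12=24
Distinct sums: {-10, -8, -6, -3, -2, -1, 0, 3, 4, 5, 6, 7, 9, 10, 11, 14, 15, 16, 20, 24}
|A + A| = 20

|A + A| = 20


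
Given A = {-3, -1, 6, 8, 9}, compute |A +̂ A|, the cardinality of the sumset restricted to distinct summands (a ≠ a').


Restricted sumset: A +̂ A = {a + a' : a ∈ A, a' ∈ A, a ≠ a'}.
Equivalently, take A + A and drop any sum 2a that is achievable ONLY as a + a for a ∈ A (i.e. sums representable only with equal summands).
Enumerate pairs (a, a') with a < a' (symmetric, so each unordered pair gives one sum; this covers all a ≠ a'):
  -3 + -1 = -4
  -3 + 6 = 3
  -3 + 8 = 5
  -3 + 9 = 6
  -1 + 6 = 5
  -1 + 8 = 7
  -1 + 9 = 8
  6 + 8 = 14
  6 + 9 = 15
  8 + 9 = 17
Collected distinct sums: {-4, 3, 5, 6, 7, 8, 14, 15, 17}
|A +̂ A| = 9
(Reference bound: |A +̂ A| ≥ 2|A| - 3 for |A| ≥ 2, with |A| = 5 giving ≥ 7.)

|A +̂ A| = 9


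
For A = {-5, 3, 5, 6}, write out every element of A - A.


A - A = {a - a' : a, a' ∈ A}.
Compute a - a' for each ordered pair (a, a'):
a = -5: -5--5=0, -5-3=-8, -5-5=-10, -5-6=-11
a = 3: 3--5=8, 3-3=0, 3-5=-2, 3-6=-3
a = 5: 5--5=10, 5-3=2, 5-5=0, 5-6=-1
a = 6: 6--5=11, 6-3=3, 6-5=1, 6-6=0
Collecting distinct values (and noting 0 appears from a-a):
A - A = {-11, -10, -8, -3, -2, -1, 0, 1, 2, 3, 8, 10, 11}
|A - A| = 13

A - A = {-11, -10, -8, -3, -2, -1, 0, 1, 2, 3, 8, 10, 11}


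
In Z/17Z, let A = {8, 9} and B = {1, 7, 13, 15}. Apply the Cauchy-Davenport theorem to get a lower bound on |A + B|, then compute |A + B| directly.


Cauchy-Davenport: |A + B| ≥ min(p, |A| + |B| - 1) for A, B nonempty in Z/pZ.
|A| = 2, |B| = 4, p = 17.
CD lower bound = min(17, 2 + 4 - 1) = min(17, 5) = 5.
Compute A + B mod 17 directly:
a = 8: 8+1=9, 8+7=15, 8+13=4, 8+15=6
a = 9: 9+1=10, 9+7=16, 9+13=5, 9+15=7
A + B = {4, 5, 6, 7, 9, 10, 15, 16}, so |A + B| = 8.
Verify: 8 ≥ 5? Yes ✓.

CD lower bound = 5, actual |A + B| = 8.


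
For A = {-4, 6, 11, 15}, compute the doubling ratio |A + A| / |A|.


|A| = 4.
Compute A + A by enumerating all 16 pairs.
A + A = {-8, 2, 7, 11, 12, 17, 21, 22, 26, 30}, so |A + A| = 10.
K = |A + A| / |A| = 10/4 = 5/2 ≈ 2.5000.
Reference: AP of size 4 gives K = 7/4 ≈ 1.7500; a fully generic set of size 4 gives K ≈ 2.5000.

|A| = 4, |A + A| = 10, K = 10/4 = 5/2.


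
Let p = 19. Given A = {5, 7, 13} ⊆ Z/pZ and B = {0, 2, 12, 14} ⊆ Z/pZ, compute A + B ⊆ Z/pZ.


Work in Z/19Z: reduce every sum a + b modulo 19.
Enumerate all 12 pairs:
a = 5: 5+0=5, 5+2=7, 5+12=17, 5+14=0
a = 7: 7+0=7, 7+2=9, 7+12=0, 7+14=2
a = 13: 13+0=13, 13+2=15, 13+12=6, 13+14=8
Distinct residues collected: {0, 2, 5, 6, 7, 8, 9, 13, 15, 17}
|A + B| = 10 (out of 19 total residues).

A + B = {0, 2, 5, 6, 7, 8, 9, 13, 15, 17}


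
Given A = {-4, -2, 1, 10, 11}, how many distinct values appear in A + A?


A + A = {a + a' : a, a' ∈ A}; |A| = 5.
General bounds: 2|A| - 1 ≤ |A + A| ≤ |A|(|A|+1)/2, i.e. 9 ≤ |A + A| ≤ 15.
Lower bound 2|A|-1 is attained iff A is an arithmetic progression.
Enumerate sums a + a' for a ≤ a' (symmetric, so this suffices):
a = -4: -4+-4=-8, -4+-2=-6, -4+1=-3, -4+10=6, -4+11=7
a = -2: -2+-2=-4, -2+1=-1, -2+10=8, -2+11=9
a = 1: 1+1=2, 1+10=11, 1+11=12
a = 10: 10+10=20, 10+11=21
a = 11: 11+11=22
Distinct sums: {-8, -6, -4, -3, -1, 2, 6, 7, 8, 9, 11, 12, 20, 21, 22}
|A + A| = 15

|A + A| = 15


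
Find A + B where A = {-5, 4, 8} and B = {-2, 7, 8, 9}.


A + B = {a + b : a ∈ A, b ∈ B}.
Enumerate all |A|·|B| = 3·4 = 12 pairs (a, b) and collect distinct sums.
a = -5: -5+-2=-7, -5+7=2, -5+8=3, -5+9=4
a = 4: 4+-2=2, 4+7=11, 4+8=12, 4+9=13
a = 8: 8+-2=6, 8+7=15, 8+8=16, 8+9=17
Collecting distinct sums: A + B = {-7, 2, 3, 4, 6, 11, 12, 13, 15, 16, 17}
|A + B| = 11

A + B = {-7, 2, 3, 4, 6, 11, 12, 13, 15, 16, 17}


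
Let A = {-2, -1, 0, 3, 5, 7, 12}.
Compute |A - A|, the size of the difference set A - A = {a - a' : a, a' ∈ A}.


A - A = {a - a' : a, a' ∈ A}; |A| = 7.
Bounds: 2|A|-1 ≤ |A - A| ≤ |A|² - |A| + 1, i.e. 13 ≤ |A - A| ≤ 43.
Note: 0 ∈ A - A always (from a - a). The set is symmetric: if d ∈ A - A then -d ∈ A - A.
Enumerate nonzero differences d = a - a' with a > a' (then include -d):
Positive differences: {1, 2, 3, 4, 5, 6, 7, 8, 9, 12, 13, 14}
Full difference set: {0} ∪ (positive diffs) ∪ (negative diffs).
|A - A| = 1 + 2·12 = 25 (matches direct enumeration: 25).

|A - A| = 25


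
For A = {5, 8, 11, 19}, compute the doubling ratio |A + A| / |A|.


|A| = 4.
Compute A + A by enumerating all 16 pairs.
A + A = {10, 13, 16, 19, 22, 24, 27, 30, 38}, so |A + A| = 9.
K = |A + A| / |A| = 9/4 (already in lowest terms) ≈ 2.2500.
Reference: AP of size 4 gives K = 7/4 ≈ 1.7500; a fully generic set of size 4 gives K ≈ 2.5000.

|A| = 4, |A + A| = 9, K = 9/4.


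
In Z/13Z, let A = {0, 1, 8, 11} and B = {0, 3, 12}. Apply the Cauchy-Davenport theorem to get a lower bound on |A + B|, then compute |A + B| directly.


Cauchy-Davenport: |A + B| ≥ min(p, |A| + |B| - 1) for A, B nonempty in Z/pZ.
|A| = 4, |B| = 3, p = 13.
CD lower bound = min(13, 4 + 3 - 1) = min(13, 6) = 6.
Compute A + B mod 13 directly:
a = 0: 0+0=0, 0+3=3, 0+12=12
a = 1: 1+0=1, 1+3=4, 1+12=0
a = 8: 8+0=8, 8+3=11, 8+12=7
a = 11: 11+0=11, 11+3=1, 11+12=10
A + B = {0, 1, 3, 4, 7, 8, 10, 11, 12}, so |A + B| = 9.
Verify: 9 ≥ 6? Yes ✓.

CD lower bound = 6, actual |A + B| = 9.


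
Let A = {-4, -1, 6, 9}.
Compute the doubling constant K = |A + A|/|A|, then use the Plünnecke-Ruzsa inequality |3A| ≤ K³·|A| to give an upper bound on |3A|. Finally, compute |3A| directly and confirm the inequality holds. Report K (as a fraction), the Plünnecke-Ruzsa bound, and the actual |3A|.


|A| = 4.
Step 1: Compute A + A by enumerating all 16 pairs.
A + A = {-8, -5, -2, 2, 5, 8, 12, 15, 18}, so |A + A| = 9.
Step 2: Doubling constant K = |A + A|/|A| = 9/4 = 9/4 ≈ 2.2500.
Step 3: Plünnecke-Ruzsa gives |3A| ≤ K³·|A| = (2.2500)³ · 4 ≈ 45.5625.
Step 4: Compute 3A = A + A + A directly by enumerating all triples (a,b,c) ∈ A³; |3A| = 16.
Step 5: Check 16 ≤ 45.5625? Yes ✓.

K = 9/4, Plünnecke-Ruzsa bound K³|A| ≈ 45.5625, |3A| = 16, inequality holds.


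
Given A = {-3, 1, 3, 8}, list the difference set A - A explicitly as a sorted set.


A - A = {a - a' : a, a' ∈ A}.
Compute a - a' for each ordered pair (a, a'):
a = -3: -3--3=0, -3-1=-4, -3-3=-6, -3-8=-11
a = 1: 1--3=4, 1-1=0, 1-3=-2, 1-8=-7
a = 3: 3--3=6, 3-1=2, 3-3=0, 3-8=-5
a = 8: 8--3=11, 8-1=7, 8-3=5, 8-8=0
Collecting distinct values (and noting 0 appears from a-a):
A - A = {-11, -7, -6, -5, -4, -2, 0, 2, 4, 5, 6, 7, 11}
|A - A| = 13

A - A = {-11, -7, -6, -5, -4, -2, 0, 2, 4, 5, 6, 7, 11}


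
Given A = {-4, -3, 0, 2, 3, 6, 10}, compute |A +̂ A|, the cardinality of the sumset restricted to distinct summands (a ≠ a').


Restricted sumset: A +̂ A = {a + a' : a ∈ A, a' ∈ A, a ≠ a'}.
Equivalently, take A + A and drop any sum 2a that is achievable ONLY as a + a for a ∈ A (i.e. sums representable only with equal summands).
Enumerate pairs (a, a') with a < a' (symmetric, so each unordered pair gives one sum; this covers all a ≠ a'):
  -4 + -3 = -7
  -4 + 0 = -4
  -4 + 2 = -2
  -4 + 3 = -1
  -4 + 6 = 2
  -4 + 10 = 6
  -3 + 0 = -3
  -3 + 2 = -1
  -3 + 3 = 0
  -3 + 6 = 3
  -3 + 10 = 7
  0 + 2 = 2
  0 + 3 = 3
  0 + 6 = 6
  0 + 10 = 10
  2 + 3 = 5
  2 + 6 = 8
  2 + 10 = 12
  3 + 6 = 9
  3 + 10 = 13
  6 + 10 = 16
Collected distinct sums: {-7, -4, -3, -2, -1, 0, 2, 3, 5, 6, 7, 8, 9, 10, 12, 13, 16}
|A +̂ A| = 17
(Reference bound: |A +̂ A| ≥ 2|A| - 3 for |A| ≥ 2, with |A| = 7 giving ≥ 11.)

|A +̂ A| = 17


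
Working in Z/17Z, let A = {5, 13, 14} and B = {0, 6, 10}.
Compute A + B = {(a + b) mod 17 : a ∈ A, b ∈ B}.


Work in Z/17Z: reduce every sum a + b modulo 17.
Enumerate all 9 pairs:
a = 5: 5+0=5, 5+6=11, 5+10=15
a = 13: 13+0=13, 13+6=2, 13+10=6
a = 14: 14+0=14, 14+6=3, 14+10=7
Distinct residues collected: {2, 3, 5, 6, 7, 11, 13, 14, 15}
|A + B| = 9 (out of 17 total residues).

A + B = {2, 3, 5, 6, 7, 11, 13, 14, 15}


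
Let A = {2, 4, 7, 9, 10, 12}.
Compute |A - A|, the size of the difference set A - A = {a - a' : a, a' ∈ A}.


A - A = {a - a' : a, a' ∈ A}; |A| = 6.
Bounds: 2|A|-1 ≤ |A - A| ≤ |A|² - |A| + 1, i.e. 11 ≤ |A - A| ≤ 31.
Note: 0 ∈ A - A always (from a - a). The set is symmetric: if d ∈ A - A then -d ∈ A - A.
Enumerate nonzero differences d = a - a' with a > a' (then include -d):
Positive differences: {1, 2, 3, 5, 6, 7, 8, 10}
Full difference set: {0} ∪ (positive diffs) ∪ (negative diffs).
|A - A| = 1 + 2·8 = 17 (matches direct enumeration: 17).

|A - A| = 17


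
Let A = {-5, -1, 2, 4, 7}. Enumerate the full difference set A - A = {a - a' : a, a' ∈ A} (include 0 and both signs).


A - A = {a - a' : a, a' ∈ A}.
Compute a - a' for each ordered pair (a, a'):
a = -5: -5--5=0, -5--1=-4, -5-2=-7, -5-4=-9, -5-7=-12
a = -1: -1--5=4, -1--1=0, -1-2=-3, -1-4=-5, -1-7=-8
a = 2: 2--5=7, 2--1=3, 2-2=0, 2-4=-2, 2-7=-5
a = 4: 4--5=9, 4--1=5, 4-2=2, 4-4=0, 4-7=-3
a = 7: 7--5=12, 7--1=8, 7-2=5, 7-4=3, 7-7=0
Collecting distinct values (and noting 0 appears from a-a):
A - A = {-12, -9, -8, -7, -5, -4, -3, -2, 0, 2, 3, 4, 5, 7, 8, 9, 12}
|A - A| = 17

A - A = {-12, -9, -8, -7, -5, -4, -3, -2, 0, 2, 3, 4, 5, 7, 8, 9, 12}


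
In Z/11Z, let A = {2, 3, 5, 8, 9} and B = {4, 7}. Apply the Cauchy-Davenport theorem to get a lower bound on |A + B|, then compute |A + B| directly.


Cauchy-Davenport: |A + B| ≥ min(p, |A| + |B| - 1) for A, B nonempty in Z/pZ.
|A| = 5, |B| = 2, p = 11.
CD lower bound = min(11, 5 + 2 - 1) = min(11, 6) = 6.
Compute A + B mod 11 directly:
a = 2: 2+4=6, 2+7=9
a = 3: 3+4=7, 3+7=10
a = 5: 5+4=9, 5+7=1
a = 8: 8+4=1, 8+7=4
a = 9: 9+4=2, 9+7=5
A + B = {1, 2, 4, 5, 6, 7, 9, 10}, so |A + B| = 8.
Verify: 8 ≥ 6? Yes ✓.

CD lower bound = 6, actual |A + B| = 8.


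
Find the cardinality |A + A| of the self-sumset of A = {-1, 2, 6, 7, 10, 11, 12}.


A + A = {a + a' : a, a' ∈ A}; |A| = 7.
General bounds: 2|A| - 1 ≤ |A + A| ≤ |A|(|A|+1)/2, i.e. 13 ≤ |A + A| ≤ 28.
Lower bound 2|A|-1 is attained iff A is an arithmetic progression.
Enumerate sums a + a' for a ≤ a' (symmetric, so this suffices):
a = -1: -1+-1=-2, -1+2=1, -1+6=5, -1+7=6, -1+10=9, -1+11=10, -1+12=11
a = 2: 2+2=4, 2+6=8, 2+7=9, 2+10=12, 2+11=13, 2+12=14
a = 6: 6+6=12, 6+7=13, 6+10=16, 6+11=17, 6+12=18
a = 7: 7+7=14, 7+10=17, 7+11=18, 7+12=19
a = 10: 10+10=20, 10+11=21, 10+12=22
a = 11: 11+11=22, 11+12=23
a = 12: 12+12=24
Distinct sums: {-2, 1, 4, 5, 6, 8, 9, 10, 11, 12, 13, 14, 16, 17, 18, 19, 20, 21, 22, 23, 24}
|A + A| = 21

|A + A| = 21


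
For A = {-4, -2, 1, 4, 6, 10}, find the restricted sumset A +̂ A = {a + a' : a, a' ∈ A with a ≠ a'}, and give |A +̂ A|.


Restricted sumset: A +̂ A = {a + a' : a ∈ A, a' ∈ A, a ≠ a'}.
Equivalently, take A + A and drop any sum 2a that is achievable ONLY as a + a for a ∈ A (i.e. sums representable only with equal summands).
Enumerate pairs (a, a') with a < a' (symmetric, so each unordered pair gives one sum; this covers all a ≠ a'):
  -4 + -2 = -6
  -4 + 1 = -3
  -4 + 4 = 0
  -4 + 6 = 2
  -4 + 10 = 6
  -2 + 1 = -1
  -2 + 4 = 2
  -2 + 6 = 4
  -2 + 10 = 8
  1 + 4 = 5
  1 + 6 = 7
  1 + 10 = 11
  4 + 6 = 10
  4 + 10 = 14
  6 + 10 = 16
Collected distinct sums: {-6, -3, -1, 0, 2, 4, 5, 6, 7, 8, 10, 11, 14, 16}
|A +̂ A| = 14
(Reference bound: |A +̂ A| ≥ 2|A| - 3 for |A| ≥ 2, with |A| = 6 giving ≥ 9.)

|A +̂ A| = 14


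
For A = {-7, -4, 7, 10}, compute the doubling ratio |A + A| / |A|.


|A| = 4.
Compute A + A by enumerating all 16 pairs.
A + A = {-14, -11, -8, 0, 3, 6, 14, 17, 20}, so |A + A| = 9.
K = |A + A| / |A| = 9/4 (already in lowest terms) ≈ 2.2500.
Reference: AP of size 4 gives K = 7/4 ≈ 1.7500; a fully generic set of size 4 gives K ≈ 2.5000.

|A| = 4, |A + A| = 9, K = 9/4.


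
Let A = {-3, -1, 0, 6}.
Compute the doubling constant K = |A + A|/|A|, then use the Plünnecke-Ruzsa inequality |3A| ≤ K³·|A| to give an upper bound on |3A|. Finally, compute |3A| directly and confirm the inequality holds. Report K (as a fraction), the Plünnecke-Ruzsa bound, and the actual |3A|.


|A| = 4.
Step 1: Compute A + A by enumerating all 16 pairs.
A + A = {-6, -4, -3, -2, -1, 0, 3, 5, 6, 12}, so |A + A| = 10.
Step 2: Doubling constant K = |A + A|/|A| = 10/4 = 10/4 ≈ 2.5000.
Step 3: Plünnecke-Ruzsa gives |3A| ≤ K³·|A| = (2.5000)³ · 4 ≈ 62.5000.
Step 4: Compute 3A = A + A + A directly by enumerating all triples (a,b,c) ∈ A³; |3A| = 18.
Step 5: Check 18 ≤ 62.5000? Yes ✓.

K = 10/4, Plünnecke-Ruzsa bound K³|A| ≈ 62.5000, |3A| = 18, inequality holds.


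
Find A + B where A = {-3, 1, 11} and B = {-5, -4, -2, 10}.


A + B = {a + b : a ∈ A, b ∈ B}.
Enumerate all |A|·|B| = 3·4 = 12 pairs (a, b) and collect distinct sums.
a = -3: -3+-5=-8, -3+-4=-7, -3+-2=-5, -3+10=7
a = 1: 1+-5=-4, 1+-4=-3, 1+-2=-1, 1+10=11
a = 11: 11+-5=6, 11+-4=7, 11+-2=9, 11+10=21
Collecting distinct sums: A + B = {-8, -7, -5, -4, -3, -1, 6, 7, 9, 11, 21}
|A + B| = 11

A + B = {-8, -7, -5, -4, -3, -1, 6, 7, 9, 11, 21}


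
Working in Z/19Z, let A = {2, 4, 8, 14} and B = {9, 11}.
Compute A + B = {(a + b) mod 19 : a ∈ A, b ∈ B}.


Work in Z/19Z: reduce every sum a + b modulo 19.
Enumerate all 8 pairs:
a = 2: 2+9=11, 2+11=13
a = 4: 4+9=13, 4+11=15
a = 8: 8+9=17, 8+11=0
a = 14: 14+9=4, 14+11=6
Distinct residues collected: {0, 4, 6, 11, 13, 15, 17}
|A + B| = 7 (out of 19 total residues).

A + B = {0, 4, 6, 11, 13, 15, 17}


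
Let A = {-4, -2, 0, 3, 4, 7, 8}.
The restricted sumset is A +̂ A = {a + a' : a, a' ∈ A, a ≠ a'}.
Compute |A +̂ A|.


Restricted sumset: A +̂ A = {a + a' : a ∈ A, a' ∈ A, a ≠ a'}.
Equivalently, take A + A and drop any sum 2a that is achievable ONLY as a + a for a ∈ A (i.e. sums representable only with equal summands).
Enumerate pairs (a, a') with a < a' (symmetric, so each unordered pair gives one sum; this covers all a ≠ a'):
  -4 + -2 = -6
  -4 + 0 = -4
  -4 + 3 = -1
  -4 + 4 = 0
  -4 + 7 = 3
  -4 + 8 = 4
  -2 + 0 = -2
  -2 + 3 = 1
  -2 + 4 = 2
  -2 + 7 = 5
  -2 + 8 = 6
  0 + 3 = 3
  0 + 4 = 4
  0 + 7 = 7
  0 + 8 = 8
  3 + 4 = 7
  3 + 7 = 10
  3 + 8 = 11
  4 + 7 = 11
  4 + 8 = 12
  7 + 8 = 15
Collected distinct sums: {-6, -4, -2, -1, 0, 1, 2, 3, 4, 5, 6, 7, 8, 10, 11, 12, 15}
|A +̂ A| = 17
(Reference bound: |A +̂ A| ≥ 2|A| - 3 for |A| ≥ 2, with |A| = 7 giving ≥ 11.)

|A +̂ A| = 17


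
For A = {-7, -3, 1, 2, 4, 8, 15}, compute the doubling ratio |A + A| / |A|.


|A| = 7.
Compute A + A by enumerating all 49 pairs.
A + A = {-14, -10, -6, -5, -3, -2, -1, 1, 2, 3, 4, 5, 6, 8, 9, 10, 12, 16, 17, 19, 23, 30}, so |A + A| = 22.
K = |A + A| / |A| = 22/7 (already in lowest terms) ≈ 3.1429.
Reference: AP of size 7 gives K = 13/7 ≈ 1.8571; a fully generic set of size 7 gives K ≈ 4.0000.

|A| = 7, |A + A| = 22, K = 22/7.


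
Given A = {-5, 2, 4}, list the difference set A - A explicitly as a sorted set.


A - A = {a - a' : a, a' ∈ A}.
Compute a - a' for each ordered pair (a, a'):
a = -5: -5--5=0, -5-2=-7, -5-4=-9
a = 2: 2--5=7, 2-2=0, 2-4=-2
a = 4: 4--5=9, 4-2=2, 4-4=0
Collecting distinct values (and noting 0 appears from a-a):
A - A = {-9, -7, -2, 0, 2, 7, 9}
|A - A| = 7

A - A = {-9, -7, -2, 0, 2, 7, 9}


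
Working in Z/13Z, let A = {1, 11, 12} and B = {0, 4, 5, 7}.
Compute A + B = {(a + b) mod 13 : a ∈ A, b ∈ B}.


Work in Z/13Z: reduce every sum a + b modulo 13.
Enumerate all 12 pairs:
a = 1: 1+0=1, 1+4=5, 1+5=6, 1+7=8
a = 11: 11+0=11, 11+4=2, 11+5=3, 11+7=5
a = 12: 12+0=12, 12+4=3, 12+5=4, 12+7=6
Distinct residues collected: {1, 2, 3, 4, 5, 6, 8, 11, 12}
|A + B| = 9 (out of 13 total residues).

A + B = {1, 2, 3, 4, 5, 6, 8, 11, 12}


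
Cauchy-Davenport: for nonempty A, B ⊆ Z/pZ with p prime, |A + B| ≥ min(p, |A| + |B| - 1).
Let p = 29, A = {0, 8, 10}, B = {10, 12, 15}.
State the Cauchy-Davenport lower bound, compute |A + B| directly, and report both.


Cauchy-Davenport: |A + B| ≥ min(p, |A| + |B| - 1) for A, B nonempty in Z/pZ.
|A| = 3, |B| = 3, p = 29.
CD lower bound = min(29, 3 + 3 - 1) = min(29, 5) = 5.
Compute A + B mod 29 directly:
a = 0: 0+10=10, 0+12=12, 0+15=15
a = 8: 8+10=18, 8+12=20, 8+15=23
a = 10: 10+10=20, 10+12=22, 10+15=25
A + B = {10, 12, 15, 18, 20, 22, 23, 25}, so |A + B| = 8.
Verify: 8 ≥ 5? Yes ✓.

CD lower bound = 5, actual |A + B| = 8.


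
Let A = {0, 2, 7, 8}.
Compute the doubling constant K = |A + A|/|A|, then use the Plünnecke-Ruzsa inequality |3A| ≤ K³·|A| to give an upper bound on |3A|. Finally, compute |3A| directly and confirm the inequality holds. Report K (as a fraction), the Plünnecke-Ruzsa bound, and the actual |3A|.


|A| = 4.
Step 1: Compute A + A by enumerating all 16 pairs.
A + A = {0, 2, 4, 7, 8, 9, 10, 14, 15, 16}, so |A + A| = 10.
Step 2: Doubling constant K = |A + A|/|A| = 10/4 = 10/4 ≈ 2.5000.
Step 3: Plünnecke-Ruzsa gives |3A| ≤ K³·|A| = (2.5000)³ · 4 ≈ 62.5000.
Step 4: Compute 3A = A + A + A directly by enumerating all triples (a,b,c) ∈ A³; |3A| = 19.
Step 5: Check 19 ≤ 62.5000? Yes ✓.

K = 10/4, Plünnecke-Ruzsa bound K³|A| ≈ 62.5000, |3A| = 19, inequality holds.


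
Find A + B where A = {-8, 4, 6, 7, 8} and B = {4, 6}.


A + B = {a + b : a ∈ A, b ∈ B}.
Enumerate all |A|·|B| = 5·2 = 10 pairs (a, b) and collect distinct sums.
a = -8: -8+4=-4, -8+6=-2
a = 4: 4+4=8, 4+6=10
a = 6: 6+4=10, 6+6=12
a = 7: 7+4=11, 7+6=13
a = 8: 8+4=12, 8+6=14
Collecting distinct sums: A + B = {-4, -2, 8, 10, 11, 12, 13, 14}
|A + B| = 8

A + B = {-4, -2, 8, 10, 11, 12, 13, 14}


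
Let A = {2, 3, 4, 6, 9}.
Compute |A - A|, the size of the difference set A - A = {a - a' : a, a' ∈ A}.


A - A = {a - a' : a, a' ∈ A}; |A| = 5.
Bounds: 2|A|-1 ≤ |A - A| ≤ |A|² - |A| + 1, i.e. 9 ≤ |A - A| ≤ 21.
Note: 0 ∈ A - A always (from a - a). The set is symmetric: if d ∈ A - A then -d ∈ A - A.
Enumerate nonzero differences d = a - a' with a > a' (then include -d):
Positive differences: {1, 2, 3, 4, 5, 6, 7}
Full difference set: {0} ∪ (positive diffs) ∪ (negative diffs).
|A - A| = 1 + 2·7 = 15 (matches direct enumeration: 15).

|A - A| = 15


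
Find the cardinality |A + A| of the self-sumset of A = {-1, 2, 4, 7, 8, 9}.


A + A = {a + a' : a, a' ∈ A}; |A| = 6.
General bounds: 2|A| - 1 ≤ |A + A| ≤ |A|(|A|+1)/2, i.e. 11 ≤ |A + A| ≤ 21.
Lower bound 2|A|-1 is attained iff A is an arithmetic progression.
Enumerate sums a + a' for a ≤ a' (symmetric, so this suffices):
a = -1: -1+-1=-2, -1+2=1, -1+4=3, -1+7=6, -1+8=7, -1+9=8
a = 2: 2+2=4, 2+4=6, 2+7=9, 2+8=10, 2+9=11
a = 4: 4+4=8, 4+7=11, 4+8=12, 4+9=13
a = 7: 7+7=14, 7+8=15, 7+9=16
a = 8: 8+8=16, 8+9=17
a = 9: 9+9=18
Distinct sums: {-2, 1, 3, 4, 6, 7, 8, 9, 10, 11, 12, 13, 14, 15, 16, 17, 18}
|A + A| = 17

|A + A| = 17


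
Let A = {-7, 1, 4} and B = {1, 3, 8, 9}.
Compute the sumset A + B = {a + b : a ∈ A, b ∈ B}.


A + B = {a + b : a ∈ A, b ∈ B}.
Enumerate all |A|·|B| = 3·4 = 12 pairs (a, b) and collect distinct sums.
a = -7: -7+1=-6, -7+3=-4, -7+8=1, -7+9=2
a = 1: 1+1=2, 1+3=4, 1+8=9, 1+9=10
a = 4: 4+1=5, 4+3=7, 4+8=12, 4+9=13
Collecting distinct sums: A + B = {-6, -4, 1, 2, 4, 5, 7, 9, 10, 12, 13}
|A + B| = 11

A + B = {-6, -4, 1, 2, 4, 5, 7, 9, 10, 12, 13}


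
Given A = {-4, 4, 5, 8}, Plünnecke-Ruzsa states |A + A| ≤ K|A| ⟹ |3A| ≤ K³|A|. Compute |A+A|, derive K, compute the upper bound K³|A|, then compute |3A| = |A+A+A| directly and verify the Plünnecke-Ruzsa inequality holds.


|A| = 4.
Step 1: Compute A + A by enumerating all 16 pairs.
A + A = {-8, 0, 1, 4, 8, 9, 10, 12, 13, 16}, so |A + A| = 10.
Step 2: Doubling constant K = |A + A|/|A| = 10/4 = 10/4 ≈ 2.5000.
Step 3: Plünnecke-Ruzsa gives |3A| ≤ K³·|A| = (2.5000)³ · 4 ≈ 62.5000.
Step 4: Compute 3A = A + A + A directly by enumerating all triples (a,b,c) ∈ A³; |3A| = 19.
Step 5: Check 19 ≤ 62.5000? Yes ✓.

K = 10/4, Plünnecke-Ruzsa bound K³|A| ≈ 62.5000, |3A| = 19, inequality holds.


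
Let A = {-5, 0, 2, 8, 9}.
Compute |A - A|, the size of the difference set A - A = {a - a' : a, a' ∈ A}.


A - A = {a - a' : a, a' ∈ A}; |A| = 5.
Bounds: 2|A|-1 ≤ |A - A| ≤ |A|² - |A| + 1, i.e. 9 ≤ |A - A| ≤ 21.
Note: 0 ∈ A - A always (from a - a). The set is symmetric: if d ∈ A - A then -d ∈ A - A.
Enumerate nonzero differences d = a - a' with a > a' (then include -d):
Positive differences: {1, 2, 5, 6, 7, 8, 9, 13, 14}
Full difference set: {0} ∪ (positive diffs) ∪ (negative diffs).
|A - A| = 1 + 2·9 = 19 (matches direct enumeration: 19).

|A - A| = 19


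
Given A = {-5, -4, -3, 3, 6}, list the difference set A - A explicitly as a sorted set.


A - A = {a - a' : a, a' ∈ A}.
Compute a - a' for each ordered pair (a, a'):
a = -5: -5--5=0, -5--4=-1, -5--3=-2, -5-3=-8, -5-6=-11
a = -4: -4--5=1, -4--4=0, -4--3=-1, -4-3=-7, -4-6=-10
a = -3: -3--5=2, -3--4=1, -3--3=0, -3-3=-6, -3-6=-9
a = 3: 3--5=8, 3--4=7, 3--3=6, 3-3=0, 3-6=-3
a = 6: 6--5=11, 6--4=10, 6--3=9, 6-3=3, 6-6=0
Collecting distinct values (and noting 0 appears from a-a):
A - A = {-11, -10, -9, -8, -7, -6, -3, -2, -1, 0, 1, 2, 3, 6, 7, 8, 9, 10, 11}
|A - A| = 19

A - A = {-11, -10, -9, -8, -7, -6, -3, -2, -1, 0, 1, 2, 3, 6, 7, 8, 9, 10, 11}


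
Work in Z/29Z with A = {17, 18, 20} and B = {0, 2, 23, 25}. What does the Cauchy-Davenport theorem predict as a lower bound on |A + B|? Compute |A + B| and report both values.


Cauchy-Davenport: |A + B| ≥ min(p, |A| + |B| - 1) for A, B nonempty in Z/pZ.
|A| = 3, |B| = 4, p = 29.
CD lower bound = min(29, 3 + 4 - 1) = min(29, 6) = 6.
Compute A + B mod 29 directly:
a = 17: 17+0=17, 17+2=19, 17+23=11, 17+25=13
a = 18: 18+0=18, 18+2=20, 18+23=12, 18+25=14
a = 20: 20+0=20, 20+2=22, 20+23=14, 20+25=16
A + B = {11, 12, 13, 14, 16, 17, 18, 19, 20, 22}, so |A + B| = 10.
Verify: 10 ≥ 6? Yes ✓.

CD lower bound = 6, actual |A + B| = 10.


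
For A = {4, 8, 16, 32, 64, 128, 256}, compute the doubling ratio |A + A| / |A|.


|A| = 7.
Compute A + A by enumerating all 49 pairs.
A + A = {8, 12, 16, 20, 24, 32, 36, 40, 48, 64, 68, 72, 80, 96, 128, 132, 136, 144, 160, 192, 256, 260, 264, 272, 288, 320, 384, 512}, so |A + A| = 28.
K = |A + A| / |A| = 28/7 = 4/1 ≈ 4.0000.
Reference: AP of size 7 gives K = 13/7 ≈ 1.8571; a fully generic set of size 7 gives K ≈ 4.0000.

|A| = 7, |A + A| = 28, K = 28/7 = 4/1.


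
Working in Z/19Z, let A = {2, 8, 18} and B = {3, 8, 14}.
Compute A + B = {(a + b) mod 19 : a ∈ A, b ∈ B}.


Work in Z/19Z: reduce every sum a + b modulo 19.
Enumerate all 9 pairs:
a = 2: 2+3=5, 2+8=10, 2+14=16
a = 8: 8+3=11, 8+8=16, 8+14=3
a = 18: 18+3=2, 18+8=7, 18+14=13
Distinct residues collected: {2, 3, 5, 7, 10, 11, 13, 16}
|A + B| = 8 (out of 19 total residues).

A + B = {2, 3, 5, 7, 10, 11, 13, 16}


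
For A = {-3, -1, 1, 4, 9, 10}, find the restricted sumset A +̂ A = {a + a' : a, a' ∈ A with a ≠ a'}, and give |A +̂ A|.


Restricted sumset: A +̂ A = {a + a' : a ∈ A, a' ∈ A, a ≠ a'}.
Equivalently, take A + A and drop any sum 2a that is achievable ONLY as a + a for a ∈ A (i.e. sums representable only with equal summands).
Enumerate pairs (a, a') with a < a' (symmetric, so each unordered pair gives one sum; this covers all a ≠ a'):
  -3 + -1 = -4
  -3 + 1 = -2
  -3 + 4 = 1
  -3 + 9 = 6
  -3 + 10 = 7
  -1 + 1 = 0
  -1 + 4 = 3
  -1 + 9 = 8
  -1 + 10 = 9
  1 + 4 = 5
  1 + 9 = 10
  1 + 10 = 11
  4 + 9 = 13
  4 + 10 = 14
  9 + 10 = 19
Collected distinct sums: {-4, -2, 0, 1, 3, 5, 6, 7, 8, 9, 10, 11, 13, 14, 19}
|A +̂ A| = 15
(Reference bound: |A +̂ A| ≥ 2|A| - 3 for |A| ≥ 2, with |A| = 6 giving ≥ 9.)

|A +̂ A| = 15


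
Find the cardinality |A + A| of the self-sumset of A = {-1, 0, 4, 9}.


A + A = {a + a' : a, a' ∈ A}; |A| = 4.
General bounds: 2|A| - 1 ≤ |A + A| ≤ |A|(|A|+1)/2, i.e. 7 ≤ |A + A| ≤ 10.
Lower bound 2|A|-1 is attained iff A is an arithmetic progression.
Enumerate sums a + a' for a ≤ a' (symmetric, so this suffices):
a = -1: -1+-1=-2, -1+0=-1, -1+4=3, -1+9=8
a = 0: 0+0=0, 0+4=4, 0+9=9
a = 4: 4+4=8, 4+9=13
a = 9: 9+9=18
Distinct sums: {-2, -1, 0, 3, 4, 8, 9, 13, 18}
|A + A| = 9

|A + A| = 9


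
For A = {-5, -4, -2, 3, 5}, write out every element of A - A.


A - A = {a - a' : a, a' ∈ A}.
Compute a - a' for each ordered pair (a, a'):
a = -5: -5--5=0, -5--4=-1, -5--2=-3, -5-3=-8, -5-5=-10
a = -4: -4--5=1, -4--4=0, -4--2=-2, -4-3=-7, -4-5=-9
a = -2: -2--5=3, -2--4=2, -2--2=0, -2-3=-5, -2-5=-7
a = 3: 3--5=8, 3--4=7, 3--2=5, 3-3=0, 3-5=-2
a = 5: 5--5=10, 5--4=9, 5--2=7, 5-3=2, 5-5=0
Collecting distinct values (and noting 0 appears from a-a):
A - A = {-10, -9, -8, -7, -5, -3, -2, -1, 0, 1, 2, 3, 5, 7, 8, 9, 10}
|A - A| = 17

A - A = {-10, -9, -8, -7, -5, -3, -2, -1, 0, 1, 2, 3, 5, 7, 8, 9, 10}


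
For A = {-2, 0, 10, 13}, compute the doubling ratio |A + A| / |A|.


|A| = 4.
Compute A + A by enumerating all 16 pairs.
A + A = {-4, -2, 0, 8, 10, 11, 13, 20, 23, 26}, so |A + A| = 10.
K = |A + A| / |A| = 10/4 = 5/2 ≈ 2.5000.
Reference: AP of size 4 gives K = 7/4 ≈ 1.7500; a fully generic set of size 4 gives K ≈ 2.5000.

|A| = 4, |A + A| = 10, K = 10/4 = 5/2.


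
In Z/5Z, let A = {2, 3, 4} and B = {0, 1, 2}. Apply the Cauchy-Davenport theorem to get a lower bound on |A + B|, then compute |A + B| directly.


Cauchy-Davenport: |A + B| ≥ min(p, |A| + |B| - 1) for A, B nonempty in Z/pZ.
|A| = 3, |B| = 3, p = 5.
CD lower bound = min(5, 3 + 3 - 1) = min(5, 5) = 5.
Compute A + B mod 5 directly:
a = 2: 2+0=2, 2+1=3, 2+2=4
a = 3: 3+0=3, 3+1=4, 3+2=0
a = 4: 4+0=4, 4+1=0, 4+2=1
A + B = {0, 1, 2, 3, 4}, so |A + B| = 5.
Verify: 5 ≥ 5? Yes ✓.

CD lower bound = 5, actual |A + B| = 5.


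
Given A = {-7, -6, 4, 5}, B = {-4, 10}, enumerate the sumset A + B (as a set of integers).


A + B = {a + b : a ∈ A, b ∈ B}.
Enumerate all |A|·|B| = 4·2 = 8 pairs (a, b) and collect distinct sums.
a = -7: -7+-4=-11, -7+10=3
a = -6: -6+-4=-10, -6+10=4
a = 4: 4+-4=0, 4+10=14
a = 5: 5+-4=1, 5+10=15
Collecting distinct sums: A + B = {-11, -10, 0, 1, 3, 4, 14, 15}
|A + B| = 8

A + B = {-11, -10, 0, 1, 3, 4, 14, 15}


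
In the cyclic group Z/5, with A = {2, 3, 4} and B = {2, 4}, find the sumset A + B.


Work in Z/5Z: reduce every sum a + b modulo 5.
Enumerate all 6 pairs:
a = 2: 2+2=4, 2+4=1
a = 3: 3+2=0, 3+4=2
a = 4: 4+2=1, 4+4=3
Distinct residues collected: {0, 1, 2, 3, 4}
|A + B| = 5 (out of 5 total residues).

A + B = {0, 1, 2, 3, 4}


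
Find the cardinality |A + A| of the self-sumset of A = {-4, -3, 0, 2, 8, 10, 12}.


A + A = {a + a' : a, a' ∈ A}; |A| = 7.
General bounds: 2|A| - 1 ≤ |A + A| ≤ |A|(|A|+1)/2, i.e. 13 ≤ |A + A| ≤ 28.
Lower bound 2|A|-1 is attained iff A is an arithmetic progression.
Enumerate sums a + a' for a ≤ a' (symmetric, so this suffices):
a = -4: -4+-4=-8, -4+-3=-7, -4+0=-4, -4+2=-2, -4+8=4, -4+10=6, -4+12=8
a = -3: -3+-3=-6, -3+0=-3, -3+2=-1, -3+8=5, -3+10=7, -3+12=9
a = 0: 0+0=0, 0+2=2, 0+8=8, 0+10=10, 0+12=12
a = 2: 2+2=4, 2+8=10, 2+10=12, 2+12=14
a = 8: 8+8=16, 8+10=18, 8+12=20
a = 10: 10+10=20, 10+12=22
a = 12: 12+12=24
Distinct sums: {-8, -7, -6, -4, -3, -2, -1, 0, 2, 4, 5, 6, 7, 8, 9, 10, 12, 14, 16, 18, 20, 22, 24}
|A + A| = 23

|A + A| = 23


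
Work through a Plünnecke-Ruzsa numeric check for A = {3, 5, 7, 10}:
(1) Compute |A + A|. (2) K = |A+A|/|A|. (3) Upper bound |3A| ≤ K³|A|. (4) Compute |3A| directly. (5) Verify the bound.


|A| = 4.
Step 1: Compute A + A by enumerating all 16 pairs.
A + A = {6, 8, 10, 12, 13, 14, 15, 17, 20}, so |A + A| = 9.
Step 2: Doubling constant K = |A + A|/|A| = 9/4 = 9/4 ≈ 2.2500.
Step 3: Plünnecke-Ruzsa gives |3A| ≤ K³·|A| = (2.2500)³ · 4 ≈ 45.5625.
Step 4: Compute 3A = A + A + A directly by enumerating all triples (a,b,c) ∈ A³; |3A| = 16.
Step 5: Check 16 ≤ 45.5625? Yes ✓.

K = 9/4, Plünnecke-Ruzsa bound K³|A| ≈ 45.5625, |3A| = 16, inequality holds.
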